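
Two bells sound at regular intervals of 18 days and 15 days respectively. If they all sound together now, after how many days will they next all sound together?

90 days

We need the least common multiple of the intervals.
18 = 2 × 3^2
15 = 3 × 5
LCM(18, 15) = 2 × 3^2 × 5 = 90.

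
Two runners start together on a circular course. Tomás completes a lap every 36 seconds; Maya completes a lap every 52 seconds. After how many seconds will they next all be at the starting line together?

468 seconds

They coincide at every common multiple of the periods; the first is the LCM.
36 = 2^2 × 3^2
52 = 2^2 × 13
LCM(36, 52) = 2^2 × 3^2 × 13 = 468.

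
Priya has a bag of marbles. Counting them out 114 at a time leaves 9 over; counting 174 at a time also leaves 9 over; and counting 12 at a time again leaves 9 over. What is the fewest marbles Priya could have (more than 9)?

6621

N − 9 must be a common multiple of 114, 174, and 12.
114 = 2 × 3 × 19
174 = 2 × 3 × 29
12 = 2^2 × 3
LCM(114, 174, 12) = 2^2 × 3 × 19 × 29 = 6612.
Smallest N > 9 is LCM + 9 = 6612 + 9 = 6621.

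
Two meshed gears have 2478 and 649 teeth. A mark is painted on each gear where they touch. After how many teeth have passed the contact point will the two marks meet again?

27258 teeth

We need the least common multiple of the intervals.
2478 = 2 × 3 × 7 × 59
649 = 11 × 59
LCM(2478, 649) = 2 × 3 × 7 × 11 × 59 = 27258.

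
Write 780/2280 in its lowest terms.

13/38

780 = 2^2 × 3 × 5 × 13
2280 = 2^3 × 3 × 5 × 19
gcd(780, 2280) = 2^2 × 3 × 5 = 60.
Divide numerator and denominator by 60: 780/2280 = 13/38.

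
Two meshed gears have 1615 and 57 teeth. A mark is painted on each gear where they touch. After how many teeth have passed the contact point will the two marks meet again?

4845 teeth

The first simultaneous occurrence is after LCM of the individual periods.
1615 = 5 × 17 × 19
57 = 3 × 19
LCM(1615, 57) = 3 × 5 × 17 × 19 = 4845.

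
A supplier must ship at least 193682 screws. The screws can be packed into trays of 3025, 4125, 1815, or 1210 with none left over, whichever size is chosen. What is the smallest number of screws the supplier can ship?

272250

The number of screws must be a common multiple of 3025, 4125, 1815, and 1210, so a multiple of their LCM.
3025 = 5^2 × 11^2
4125 = 3 × 5^3 × 11
1815 = 3 × 5 × 11^2
1210 = 2 × 5 × 11^2
LCM(3025, 4125, 1815, 1210) = 2 × 3 × 5^3 × 11^2 = 90750.
Smallest multiple of 90750 that is ≥ 193682: ⌈193682/90750⌉ × 90750 = 3 × 90750 = 272250.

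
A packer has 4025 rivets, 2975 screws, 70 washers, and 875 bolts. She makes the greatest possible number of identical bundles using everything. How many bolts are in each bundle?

Number of bundles = gcd(4025, 2975, 70, 875).
4025 = 5^2 × 7 × 23
2975 = 5^2 × 7 × 17
70 = 2 × 5 × 7
875 = 5^3 × 7
gcd(4025, 2975, 70, 875) = 5 × 7 = 35.
bolts per bundle = 875 / 35 = 25.

25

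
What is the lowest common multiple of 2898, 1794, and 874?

715806

2898 = 2 × 3^2 × 7 × 23
1794 = 2 × 3 × 13 × 23
874 = 2 × 19 × 23
LCM(2898, 1794, 874) = 2 × 3^2 × 7 × 13 × 19 × 23 = 715806.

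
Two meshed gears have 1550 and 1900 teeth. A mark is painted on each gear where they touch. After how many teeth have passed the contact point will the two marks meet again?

We need the least common multiple of the intervals.
1550 = 2 × 5^2 × 31
1900 = 2^2 × 5^2 × 19
LCM(1550, 1900) = 2^2 × 5^2 × 19 × 31 = 58900.

58900 teeth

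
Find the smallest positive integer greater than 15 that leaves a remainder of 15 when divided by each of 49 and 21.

162

N − 15 must be a common multiple of 49 and 21.
49 = 7^2
21 = 3 × 7
LCM(49, 21) = 3 × 7^2 = 147.
Smallest N > 15 is LCM + 15 = 147 + 15 = 162.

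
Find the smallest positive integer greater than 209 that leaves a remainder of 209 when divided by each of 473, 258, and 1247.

82511

N − 209 must be a common multiple of 473, 258, and 1247.
473 = 11 × 43
258 = 2 × 3 × 43
1247 = 29 × 43
LCM(473, 258, 1247) = 2 × 3 × 11 × 29 × 43 = 82302.
Smallest N > 209 is LCM + 209 = 82302 + 209 = 82511.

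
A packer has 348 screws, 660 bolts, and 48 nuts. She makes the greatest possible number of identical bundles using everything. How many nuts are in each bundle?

Number of bundles = gcd(348, 660, 48).
348 = 2^2 × 3 × 29
660 = 2^2 × 3 × 5 × 11
48 = 2^4 × 3
gcd(348, 660, 48) = 2^2 × 3 = 12.
nuts per bundle = 48 / 12 = 4.

4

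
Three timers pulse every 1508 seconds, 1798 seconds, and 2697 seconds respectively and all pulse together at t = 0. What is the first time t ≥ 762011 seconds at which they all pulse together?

Joint pulses occur at multiples of LCM(1508, 1798, 2697).
1508 = 2^2 × 13 × 29
1798 = 2 × 29 × 31
2697 = 3 × 29 × 31
LCM(1508, 1798, 2697) = 2^2 × 3 × 13 × 29 × 31 = 140244.
Smallest multiple of 140244 that is ≥ 762011: ⌈762011/140244⌉ × 140244 = 6 × 140244 = 841464.

841464 seconds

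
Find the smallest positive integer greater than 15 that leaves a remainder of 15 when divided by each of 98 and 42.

309

N − 15 must be a common multiple of 98 and 42.
98 = 2 × 7^2
42 = 2 × 3 × 7
LCM(98, 42) = 2 × 3 × 7^2 = 294.
Smallest N > 15 is LCM + 15 = 294 + 15 = 309.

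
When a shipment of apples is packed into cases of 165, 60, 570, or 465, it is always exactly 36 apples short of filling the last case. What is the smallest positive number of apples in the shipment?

388704

Being 36 short of a full case of size k means N ≡ −36 (mod k), i.e. N + 36 is a multiple of each size.
165 = 3 × 5 × 11
60 = 2^2 × 3 × 5
570 = 2 × 3 × 5 × 19
465 = 3 × 5 × 31
LCM(165, 60, 570, 465) = 2^2 × 3 × 5 × 11 × 19 × 31 = 388740.
Smallest positive N is 388740 − 36 = 388704.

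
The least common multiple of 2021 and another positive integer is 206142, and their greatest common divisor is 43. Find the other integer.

gcd × lcm = product of the two integers, so the other integer is (43 × 206142) / 2021 = 4386.

4386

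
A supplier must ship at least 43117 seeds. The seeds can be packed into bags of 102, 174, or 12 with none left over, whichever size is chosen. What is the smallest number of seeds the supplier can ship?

The number of seeds must be a common multiple of 102, 174, and 12, so a multiple of their LCM.
102 = 2 × 3 × 17
174 = 2 × 3 × 29
12 = 2^2 × 3
LCM(102, 174, 12) = 2^2 × 3 × 17 × 29 = 5916.
Smallest multiple of 5916 that is ≥ 43117: ⌈43117/5916⌉ × 5916 = 8 × 5916 = 47328.

47328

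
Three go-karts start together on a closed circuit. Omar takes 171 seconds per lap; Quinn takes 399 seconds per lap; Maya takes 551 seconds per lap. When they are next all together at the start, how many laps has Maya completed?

They are all back at their starting positions together after one LCM of the periods.
171 = 3^2 × 19
399 = 3 × 7 × 19
551 = 19 × 29
LCM(171, 399, 551) = 3^2 × 7 × 19 × 29 = 34713.
Laps for period 551: 34713 / 551 = 63.

63 laps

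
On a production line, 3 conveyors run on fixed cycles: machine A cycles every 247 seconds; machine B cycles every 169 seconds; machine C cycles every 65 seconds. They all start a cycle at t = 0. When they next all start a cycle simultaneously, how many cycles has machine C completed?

All finish a whole number of cycles simultaneously at t = LCM of the periods.
247 = 13 × 19
169 = 13^2
65 = 5 × 13
LCM(247, 169, 65) = 5 × 13^2 × 19 = 16055.
Cycles for period 65: 16055 / 65 = 247.

247 cycles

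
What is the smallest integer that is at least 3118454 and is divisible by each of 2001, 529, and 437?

The integer must be a common multiple of 2001, 529, and 437, so a multiple of their LCM.
2001 = 3 × 23 × 29
529 = 23^2
437 = 19 × 23
LCM(2001, 529, 437) = 3 × 19 × 23^2 × 29 = 874437.
Smallest multiple of 874437 that is ≥ 3118454: ⌈3118454/874437⌉ × 874437 = 4 × 874437 = 3497748.

3497748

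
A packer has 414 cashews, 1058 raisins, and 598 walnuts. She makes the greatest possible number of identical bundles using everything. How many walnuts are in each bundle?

Number of bundles = gcd(414, 1058, 598).
414 = 2 × 3^2 × 23
1058 = 2 × 23^2
598 = 2 × 13 × 23
gcd(414, 1058, 598) = 2 × 23 = 46.
walnuts per bundle = 598 / 46 = 13.

13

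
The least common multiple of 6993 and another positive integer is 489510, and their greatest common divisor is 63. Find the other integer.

4410

gcd × lcm = product of the two integers, so the other integer is (63 × 489510) / 6993 = 4410.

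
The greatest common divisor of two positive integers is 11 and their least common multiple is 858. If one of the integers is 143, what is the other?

For two integers, gcd × lcm = product, so the other is (11 × 858) / 143 = 9438 / 143 = 66.

66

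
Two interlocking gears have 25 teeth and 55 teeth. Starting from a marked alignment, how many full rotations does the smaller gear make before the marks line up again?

11 rotations

The first common completion time is the LCM of the periods.
25 = 5^2
55 = 5 × 11
LCM(25, 55) = 5^2 × 11 = 275.
Rotations for period 25: 275 / 25 = 11.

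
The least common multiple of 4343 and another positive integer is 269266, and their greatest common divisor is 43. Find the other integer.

2666

gcd × lcm = product of the two integers, so the other integer is (43 × 269266) / 4343 = 2666.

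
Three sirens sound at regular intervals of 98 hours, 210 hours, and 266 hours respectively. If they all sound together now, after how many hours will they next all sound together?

27930 hours

We need the least common multiple of the intervals.
98 = 2 × 7^2
210 = 2 × 3 × 5 × 7
266 = 2 × 7 × 19
LCM(98, 210, 266) = 2 × 3 × 5 × 7^2 × 19 = 27930.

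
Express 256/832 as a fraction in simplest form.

256 = 2^8
832 = 2^6 × 13
gcd(256, 832) = 2^6 = 64.
Divide numerator and denominator by 64: 256/832 = 4/13.

4/13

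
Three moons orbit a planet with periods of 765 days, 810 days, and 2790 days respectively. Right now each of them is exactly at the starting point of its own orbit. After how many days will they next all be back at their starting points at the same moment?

We need the least common multiple of the intervals.
765 = 3^2 × 5 × 17
810 = 2 × 3^4 × 5
2790 = 2 × 3^2 × 5 × 31
LCM(765, 810, 2790) = 2 × 3^4 × 5 × 17 × 31 = 426870.

426870 days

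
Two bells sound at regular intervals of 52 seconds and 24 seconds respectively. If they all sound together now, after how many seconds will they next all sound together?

312 seconds

They coincide at every common multiple of the periods; the first is the LCM.
52 = 2^2 × 13
24 = 2^3 × 3
LCM(52, 24) = 2^3 × 3 × 13 = 312.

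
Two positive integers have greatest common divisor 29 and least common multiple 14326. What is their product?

For any two positive integers, gcd × lcm = product = 29 × 14326 = 415454.

415454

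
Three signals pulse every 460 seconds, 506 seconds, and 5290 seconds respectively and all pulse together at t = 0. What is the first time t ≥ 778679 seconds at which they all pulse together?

814660 seconds

Joint pulses occur at multiples of LCM(460, 506, 5290).
460 = 2^2 × 5 × 23
506 = 2 × 11 × 23
5290 = 2 × 5 × 23^2
LCM(460, 506, 5290) = 2^2 × 5 × 11 × 23^2 = 116380.
Smallest multiple of 116380 that is ≥ 778679: ⌈778679/116380⌉ × 116380 = 7 × 116380 = 814660.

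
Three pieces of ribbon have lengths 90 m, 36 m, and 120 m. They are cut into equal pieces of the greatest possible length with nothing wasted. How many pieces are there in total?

41

Piece length = gcd(90, 36, 120).
90 = 2 × 3^2 × 5
36 = 2^2 × 3^2
120 = 2^3 × 3 × 5
gcd(90, 36, 120) = 2 × 3 = 6.
Total pieces = 90/6 + 36/6 + 120/6 = 15 + 6 + 20 = 41.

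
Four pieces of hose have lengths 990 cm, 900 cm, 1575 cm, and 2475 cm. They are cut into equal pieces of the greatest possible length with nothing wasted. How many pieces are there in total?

132

Piece length = gcd(990, 900, 1575, 2475).
990 = 2 × 3^2 × 5 × 11
900 = 2^2 × 3^2 × 5^2
1575 = 3^2 × 5^2 × 7
2475 = 3^2 × 5^2 × 11
gcd(990, 900, 1575, 2475) = 3^2 × 5 = 45.
Total pieces = 990/45 + 900/45 + 1575/45 + 2475/45 = 22 + 20 + 35 + 55 = 132.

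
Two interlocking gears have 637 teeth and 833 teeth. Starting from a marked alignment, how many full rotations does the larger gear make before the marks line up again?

13 rotations

All finish a whole number of cycles simultaneously at t = LCM of the periods.
637 = 7^2 × 13
833 = 7^2 × 17
LCM(637, 833) = 7^2 × 13 × 17 = 10829.
Rotations for period 833: 10829 / 833 = 13.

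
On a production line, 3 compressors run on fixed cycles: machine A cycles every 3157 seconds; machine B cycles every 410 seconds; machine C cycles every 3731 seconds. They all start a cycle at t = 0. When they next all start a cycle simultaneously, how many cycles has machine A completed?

They are all back at their starting positions together after one LCM of the periods.
3157 = 7 × 11 × 41
410 = 2 × 5 × 41
3731 = 7 × 13 × 41
LCM(3157, 410, 3731) = 2 × 5 × 7 × 11 × 13 × 41 = 410410.
Cycles for period 3157: 410410 / 3157 = 130.

130 cycles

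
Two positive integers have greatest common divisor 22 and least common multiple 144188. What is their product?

For any two positive integers, gcd × lcm = product = 22 × 144188 = 3172136.

3172136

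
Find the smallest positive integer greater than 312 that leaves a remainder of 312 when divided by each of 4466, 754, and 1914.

N − 312 must be a common multiple of 4466, 754, and 1914.
4466 = 2 × 7 × 11 × 29
754 = 2 × 13 × 29
1914 = 2 × 3 × 11 × 29
LCM(4466, 754, 1914) = 2 × 3 × 7 × 11 × 13 × 29 = 174174.
Smallest N > 312 is LCM + 312 = 174174 + 312 = 174486.

174486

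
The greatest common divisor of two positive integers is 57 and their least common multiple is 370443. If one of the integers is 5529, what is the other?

For two integers, gcd × lcm = product, so the other is (57 × 370443) / 5529 = 21115251 / 5529 = 3819.

3819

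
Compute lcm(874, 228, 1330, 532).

874 = 2 × 19 × 23
228 = 2^2 × 3 × 19
1330 = 2 × 5 × 7 × 19
532 = 2^2 × 7 × 19
LCM(874, 228, 1330, 532) = 2^2 × 3 × 5 × 7 × 19 × 23 = 183540.

183540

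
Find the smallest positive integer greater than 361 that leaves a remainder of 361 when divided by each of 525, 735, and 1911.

N − 361 must be a common multiple of 525, 735, and 1911.
525 = 3 × 5^2 × 7
735 = 3 × 5 × 7^2
1911 = 3 × 7^2 × 13
LCM(525, 735, 1911) = 3 × 5^2 × 7^2 × 13 = 47775.
Smallest N > 361 is LCM + 361 = 47775 + 361 = 48136.

48136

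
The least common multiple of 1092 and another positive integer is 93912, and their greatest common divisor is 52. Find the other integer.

4472

gcd × lcm = product of the two integers, so the other integer is (52 × 93912) / 1092 = 4472.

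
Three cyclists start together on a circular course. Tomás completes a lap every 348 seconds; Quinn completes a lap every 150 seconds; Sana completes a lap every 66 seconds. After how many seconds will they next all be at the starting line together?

95700 seconds

They coincide at every common multiple of the periods; the first is the LCM.
348 = 2^2 × 3 × 29
150 = 2 × 3 × 5^2
66 = 2 × 3 × 11
LCM(348, 150, 66) = 2^2 × 3 × 5^2 × 11 × 29 = 95700.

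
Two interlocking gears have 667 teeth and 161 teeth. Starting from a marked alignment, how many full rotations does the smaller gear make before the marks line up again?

The first common completion time is the LCM of the periods.
667 = 23 × 29
161 = 7 × 23
LCM(667, 161) = 7 × 23 × 29 = 4669.
Rotations for period 161: 4669 / 161 = 29.

29 rotations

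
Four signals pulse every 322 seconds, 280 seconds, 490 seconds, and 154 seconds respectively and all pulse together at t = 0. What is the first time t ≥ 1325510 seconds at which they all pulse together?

1487640 seconds

Joint pulses occur at multiples of LCM(322, 280, 490, 154).
322 = 2 × 7 × 23
280 = 2^3 × 5 × 7
490 = 2 × 5 × 7^2
154 = 2 × 7 × 11
LCM(322, 280, 490, 154) = 2^3 × 5 × 7^2 × 11 × 23 = 495880.
Smallest multiple of 495880 that is ≥ 1325510: ⌈1325510/495880⌉ × 495880 = 3 × 495880 = 1487640.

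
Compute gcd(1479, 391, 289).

17

1479 = 3 × 17 × 29
391 = 17 × 23
289 = 17^2
gcd(1479, 391, 289) = 17.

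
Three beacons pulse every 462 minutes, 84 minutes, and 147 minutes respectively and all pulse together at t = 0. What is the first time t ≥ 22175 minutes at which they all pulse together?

25872 minutes

Joint pulses occur at multiples of LCM(462, 84, 147).
462 = 2 × 3 × 7 × 11
84 = 2^2 × 3 × 7
147 = 3 × 7^2
LCM(462, 84, 147) = 2^2 × 3 × 7^2 × 11 = 6468.
Smallest multiple of 6468 that is ≥ 22175: ⌈22175/6468⌉ × 6468 = 4 × 6468 = 25872.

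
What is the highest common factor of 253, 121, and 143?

11

253 = 11 × 23
121 = 11^2
143 = 11 × 13
gcd(253, 121, 143) = 11.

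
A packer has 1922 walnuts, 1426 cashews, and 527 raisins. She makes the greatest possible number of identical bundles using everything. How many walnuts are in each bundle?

Number of bundles = gcd(1922, 1426, 527).
1922 = 2 × 31^2
1426 = 2 × 23 × 31
527 = 17 × 31
gcd(1922, 1426, 527) = 31.
walnuts per bundle = 1922 / 31 = 62.

62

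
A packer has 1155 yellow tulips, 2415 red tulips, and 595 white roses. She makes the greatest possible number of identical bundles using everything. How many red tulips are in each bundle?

69

Number of bundles = gcd(1155, 2415, 595).
1155 = 3 × 5 × 7 × 11
2415 = 3 × 5 × 7 × 23
595 = 5 × 7 × 17
gcd(1155, 2415, 595) = 5 × 7 = 35.
red tulips per bundle = 2415 / 35 = 69.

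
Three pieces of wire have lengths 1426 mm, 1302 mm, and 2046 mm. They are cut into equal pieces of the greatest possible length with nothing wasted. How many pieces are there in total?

Piece length = gcd(1426, 1302, 2046).
1426 = 2 × 23 × 31
1302 = 2 × 3 × 7 × 31
2046 = 2 × 3 × 11 × 31
gcd(1426, 1302, 2046) = 2 × 31 = 62.
Total pieces = 1426/62 + 1302/62 + 2046/62 = 23 + 21 + 33 = 77.

77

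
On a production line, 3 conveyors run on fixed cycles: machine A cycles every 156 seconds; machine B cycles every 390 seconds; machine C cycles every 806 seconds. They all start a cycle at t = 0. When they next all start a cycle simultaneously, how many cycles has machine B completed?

62 cycles

They are all back at their starting positions together after one LCM of the periods.
156 = 2^2 × 3 × 13
390 = 2 × 3 × 5 × 13
806 = 2 × 13 × 31
LCM(156, 390, 806) = 2^2 × 3 × 5 × 13 × 31 = 24180.
Cycles for period 390: 24180 / 390 = 62.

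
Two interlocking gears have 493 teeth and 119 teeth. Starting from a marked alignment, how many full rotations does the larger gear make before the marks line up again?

7 rotations

They are all back at their starting positions together after one LCM of the periods.
493 = 17 × 29
119 = 7 × 17
LCM(493, 119) = 7 × 17 × 29 = 3451.
Rotations for period 493: 3451 / 493 = 7.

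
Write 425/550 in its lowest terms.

425 = 5^2 × 17
550 = 2 × 5^2 × 11
gcd(425, 550) = 5^2 = 25.
Divide numerator and denominator by 25: 425/550 = 17/22.

17/22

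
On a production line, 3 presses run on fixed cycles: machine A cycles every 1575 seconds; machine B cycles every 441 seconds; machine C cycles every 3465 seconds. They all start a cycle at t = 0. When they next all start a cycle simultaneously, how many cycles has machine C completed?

All finish a whole number of cycles simultaneously at t = LCM of the periods.
1575 = 3^2 × 5^2 × 7
441 = 3^2 × 7^2
3465 = 3^2 × 5 × 7 × 11
LCM(1575, 441, 3465) = 3^2 × 5^2 × 7^2 × 11 = 121275.
Cycles for period 3465: 121275 / 3465 = 35.

35 cycles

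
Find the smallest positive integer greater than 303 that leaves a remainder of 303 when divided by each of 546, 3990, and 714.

882093

N − 303 must be a common multiple of 546, 3990, and 714.
546 = 2 × 3 × 7 × 13
3990 = 2 × 3 × 5 × 7 × 19
714 = 2 × 3 × 7 × 17
LCM(546, 3990, 714) = 2 × 3 × 5 × 7 × 13 × 17 × 19 = 881790.
Smallest N > 303 is LCM + 303 = 881790 + 303 = 882093.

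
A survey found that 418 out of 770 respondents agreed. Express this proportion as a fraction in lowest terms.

418 = 2 × 11 × 19
770 = 2 × 5 × 7 × 11
gcd(418, 770) = 2 × 11 = 22.
Divide numerator and denominator by 22: 418/770 = 19/35.

19/35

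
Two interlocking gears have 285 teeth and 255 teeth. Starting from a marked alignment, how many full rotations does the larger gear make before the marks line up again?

The first common completion time is the LCM of the periods.
285 = 3 × 5 × 19
255 = 3 × 5 × 17
LCM(285, 255) = 3 × 5 × 17 × 19 = 4845.
Rotations for period 285: 4845 / 285 = 17.

17 rotations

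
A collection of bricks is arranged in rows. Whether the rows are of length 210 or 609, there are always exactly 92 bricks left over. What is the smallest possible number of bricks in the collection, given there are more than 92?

6182

N − 92 must be a common multiple of 210 and 609.
210 = 2 × 3 × 5 × 7
609 = 3 × 7 × 29
LCM(210, 609) = 2 × 3 × 5 × 7 × 29 = 6090.
Smallest N > 92 is LCM + 92 = 6090 + 92 = 6182.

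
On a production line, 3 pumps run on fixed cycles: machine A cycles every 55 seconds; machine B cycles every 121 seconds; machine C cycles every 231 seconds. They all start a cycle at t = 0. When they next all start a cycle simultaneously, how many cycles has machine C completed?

The first common completion time is the LCM of the periods.
55 = 5 × 11
121 = 11^2
231 = 3 × 7 × 11
LCM(55, 121, 231) = 3 × 5 × 7 × 11^2 = 12705.
Cycles for period 231: 12705 / 231 = 55.

55 cycles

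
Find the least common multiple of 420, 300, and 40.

420 = 2^2 × 3 × 5 × 7
300 = 2^2 × 3 × 5^2
40 = 2^3 × 5
LCM(420, 300, 40) = 2^3 × 3 × 5^2 × 7 = 4200.

4200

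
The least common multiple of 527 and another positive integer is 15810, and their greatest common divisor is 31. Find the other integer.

gcd × lcm = product of the two integers, so the other integer is (31 × 15810) / 527 = 930.

930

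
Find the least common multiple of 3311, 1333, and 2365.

3311 = 7 × 11 × 43
1333 = 31 × 43
2365 = 5 × 11 × 43
LCM(3311, 1333, 2365) = 5 × 7 × 11 × 31 × 43 = 513205.

513205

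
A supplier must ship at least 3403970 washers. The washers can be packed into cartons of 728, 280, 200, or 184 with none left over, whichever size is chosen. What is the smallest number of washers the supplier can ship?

3767400

The number of washers must be a common multiple of 728, 280, 200, and 184, so a multiple of their LCM.
728 = 2^3 × 7 × 13
280 = 2^3 × 5 × 7
200 = 2^3 × 5^2
184 = 2^3 × 23
LCM(728, 280, 200, 184) = 2^3 × 5^2 × 7 × 13 × 23 = 418600.
Smallest multiple of 418600 that is ≥ 3403970: ⌈3403970/418600⌉ × 418600 = 9 × 418600 = 3767400.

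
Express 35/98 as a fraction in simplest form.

5/14

35 = 5 × 7
98 = 2 × 7^2
gcd(35, 98) = 7.
Divide numerator and denominator by 7: 35/98 = 5/14.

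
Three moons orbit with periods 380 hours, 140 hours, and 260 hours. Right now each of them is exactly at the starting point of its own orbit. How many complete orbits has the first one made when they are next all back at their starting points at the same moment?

91 orbits

They are all back at their starting positions together after one LCM of the periods.
380 = 2^2 × 5 × 19
140 = 2^2 × 5 × 7
260 = 2^2 × 5 × 13
LCM(380, 140, 260) = 2^2 × 5 × 7 × 13 × 19 = 34580.
Orbits for period 380: 34580 / 380 = 91.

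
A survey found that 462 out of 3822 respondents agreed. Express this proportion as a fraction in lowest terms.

462 = 2 × 3 × 7 × 11
3822 = 2 × 3 × 7^2 × 13
gcd(462, 3822) = 2 × 3 × 7 = 42.
Divide numerator and denominator by 42: 462/3822 = 11/91.

11/91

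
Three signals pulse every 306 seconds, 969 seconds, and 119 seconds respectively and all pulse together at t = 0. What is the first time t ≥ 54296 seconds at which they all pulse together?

81396 seconds

Joint pulses occur at multiples of LCM(306, 969, 119).
306 = 2 × 3^2 × 17
969 = 3 × 17 × 19
119 = 7 × 17
LCM(306, 969, 119) = 2 × 3^2 × 7 × 17 × 19 = 40698.
Smallest multiple of 40698 that is ≥ 54296: ⌈54296/40698⌉ × 40698 = 2 × 40698 = 81396.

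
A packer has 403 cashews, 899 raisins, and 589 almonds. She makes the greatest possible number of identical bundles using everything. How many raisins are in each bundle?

29

Number of bundles = gcd(403, 899, 589).
403 = 13 × 31
899 = 29 × 31
589 = 19 × 31
gcd(403, 899, 589) = 31.
raisins per bundle = 899 / 31 = 29.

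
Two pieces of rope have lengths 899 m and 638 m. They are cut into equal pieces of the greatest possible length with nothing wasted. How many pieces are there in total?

53

Piece length = gcd(899, 638).
899 = 29 × 31
638 = 2 × 11 × 29
gcd(899, 638) = 29.
Total pieces = 899/29 + 638/29 = 31 + 22 = 53.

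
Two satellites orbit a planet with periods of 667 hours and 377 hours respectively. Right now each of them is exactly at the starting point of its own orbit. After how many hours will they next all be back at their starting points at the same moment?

8671 hours

We need the least common multiple of the intervals.
667 = 23 × 29
377 = 13 × 29
LCM(667, 377) = 13 × 23 × 29 = 8671.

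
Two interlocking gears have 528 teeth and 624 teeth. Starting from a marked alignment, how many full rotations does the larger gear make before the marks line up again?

The first common completion time is the LCM of the periods.
528 = 2^4 × 3 × 11
624 = 2^4 × 3 × 13
LCM(528, 624) = 2^4 × 3 × 11 × 13 = 6864.
Rotations for period 624: 6864 / 624 = 11.

11 rotations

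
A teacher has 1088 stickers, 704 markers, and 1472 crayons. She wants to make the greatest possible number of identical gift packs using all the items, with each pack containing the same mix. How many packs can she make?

The pack count must divide each quantity, so the greatest is gcd(1088, 704, 1472).
1088 = 2^6 × 17
704 = 2^6 × 11
1472 = 2^6 × 23
gcd(1088, 704, 1472) = 2^6 = 64.

64 packs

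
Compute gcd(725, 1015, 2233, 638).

29

725 = 5^2 × 29
1015 = 5 × 7 × 29
2233 = 7 × 11 × 29
638 = 2 × 11 × 29
gcd(725, 1015, 2233, 638) = 29.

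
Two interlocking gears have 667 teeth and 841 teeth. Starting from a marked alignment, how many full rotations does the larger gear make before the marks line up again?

They are all back at their starting positions together after one LCM of the periods.
667 = 23 × 29
841 = 29^2
LCM(667, 841) = 23 × 29^2 = 19343.
Rotations for period 841: 19343 / 841 = 23.

23 rotations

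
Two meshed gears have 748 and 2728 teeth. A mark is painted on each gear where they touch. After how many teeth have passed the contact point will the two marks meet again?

The first simultaneous occurrence is after LCM of the individual periods.
748 = 2^2 × 11 × 17
2728 = 2^3 × 11 × 31
LCM(748, 2728) = 2^3 × 11 × 17 × 31 = 46376.

46376 teeth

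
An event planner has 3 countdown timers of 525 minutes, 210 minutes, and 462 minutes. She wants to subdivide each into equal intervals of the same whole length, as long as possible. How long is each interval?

The interval must divide each timer length; the longest such is the gcd.
525 = 3 × 5^2 × 7
210 = 2 × 3 × 5 × 7
462 = 2 × 3 × 7 × 11
gcd(525, 210, 462) = 3 × 7 = 21.

21 minutes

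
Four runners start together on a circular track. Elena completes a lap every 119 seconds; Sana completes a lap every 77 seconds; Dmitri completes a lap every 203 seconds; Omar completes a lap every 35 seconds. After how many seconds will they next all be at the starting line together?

The first simultaneous occurrence is after LCM of the individual periods.
119 = 7 × 17
77 = 7 × 11
203 = 7 × 29
35 = 5 × 7
LCM(119, 77, 203, 35) = 5 × 7 × 11 × 17 × 29 = 189805.

189805 seconds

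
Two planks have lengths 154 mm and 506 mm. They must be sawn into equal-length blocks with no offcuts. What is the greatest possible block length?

This is the greatest common divisor of 154 and 506.
154 = 2 × 7 × 11
506 = 2 × 11 × 23
gcd(154, 506) = 2 × 11 = 22.

22 mm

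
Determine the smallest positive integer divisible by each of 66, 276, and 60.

15180

66 = 2 × 3 × 11
276 = 2^2 × 3 × 23
60 = 2^2 × 3 × 5
LCM(66, 276, 60) = 2^2 × 3 × 5 × 11 × 23 = 15180.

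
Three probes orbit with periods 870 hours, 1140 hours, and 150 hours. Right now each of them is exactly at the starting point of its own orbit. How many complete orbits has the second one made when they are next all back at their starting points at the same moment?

145 orbits

All finish a whole number of cycles simultaneously at t = LCM of the periods.
870 = 2 × 3 × 5 × 29
1140 = 2^2 × 3 × 5 × 19
150 = 2 × 3 × 5^2
LCM(870, 1140, 150) = 2^2 × 3 × 5^2 × 19 × 29 = 165300.
Orbits for period 1140: 165300 / 1140 = 145.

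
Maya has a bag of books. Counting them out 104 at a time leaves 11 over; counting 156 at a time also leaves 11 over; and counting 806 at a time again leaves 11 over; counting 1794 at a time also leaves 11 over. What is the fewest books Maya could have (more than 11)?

222467

N − 11 must be a common multiple of 104, 156, 806, and 1794.
104 = 2^3 × 13
156 = 2^2 × 3 × 13
806 = 2 × 13 × 31
1794 = 2 × 3 × 13 × 23
LCM(104, 156, 806, 1794) = 2^3 × 3 × 13 × 23 × 31 = 222456.
Smallest N > 11 is LCM + 11 = 222456 + 11 = 222467.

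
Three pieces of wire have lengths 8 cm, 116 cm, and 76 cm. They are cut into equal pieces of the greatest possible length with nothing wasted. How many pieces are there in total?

Piece length = gcd(8, 116, 76).
8 = 2^3
116 = 2^2 × 29
76 = 2^2 × 19
gcd(8, 116, 76) = 2^2 = 4.
Total pieces = 8/4 + 116/4 + 76/4 = 2 + 29 + 19 = 50.

50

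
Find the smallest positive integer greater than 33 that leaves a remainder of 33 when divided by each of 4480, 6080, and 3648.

255393

N − 33 must be a common multiple of 4480, 6080, and 3648.
4480 = 2^7 × 5 × 7
6080 = 2^6 × 5 × 19
3648 = 2^6 × 3 × 19
LCM(4480, 6080, 3648) = 2^7 × 3 × 5 × 7 × 19 = 255360.
Smallest N > 33 is LCM + 33 = 255360 + 33 = 255393.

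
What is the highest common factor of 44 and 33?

11

44 = 2^2 × 11
33 = 3 × 11
gcd(44, 33) = 11.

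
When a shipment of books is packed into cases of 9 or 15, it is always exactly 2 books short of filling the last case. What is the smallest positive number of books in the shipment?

43

Being 2 short of a full case of size k means N ≡ −2 (mod k), i.e. N + 2 is a multiple of each size.
9 = 3^2
15 = 3 × 5
LCM(9, 15) = 3^2 × 5 = 45.
Smallest positive N is 45 − 2 = 43.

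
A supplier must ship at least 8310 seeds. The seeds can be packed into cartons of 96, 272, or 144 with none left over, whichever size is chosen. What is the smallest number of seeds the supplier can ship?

9792

The number of seeds must be a common multiple of 96, 272, and 144, so a multiple of their LCM.
96 = 2^5 × 3
272 = 2^4 × 17
144 = 2^4 × 3^2
LCM(96, 272, 144) = 2^5 × 3^2 × 17 = 4896.
Smallest multiple of 4896 that is ≥ 8310: ⌈8310/4896⌉ × 4896 = 2 × 4896 = 9792.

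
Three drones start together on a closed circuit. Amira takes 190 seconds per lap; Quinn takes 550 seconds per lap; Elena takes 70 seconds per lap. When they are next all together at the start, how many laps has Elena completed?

1045 laps

They are all back at their starting positions together after one LCM of the periods.
190 = 2 × 5 × 19
550 = 2 × 5^2 × 11
70 = 2 × 5 × 7
LCM(190, 550, 70) = 2 × 5^2 × 7 × 11 × 19 = 73150.
Laps for period 70: 73150 / 70 = 1045.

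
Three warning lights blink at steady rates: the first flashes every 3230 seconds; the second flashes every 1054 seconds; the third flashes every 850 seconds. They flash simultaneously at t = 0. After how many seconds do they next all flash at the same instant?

500650 seconds

We need the least common multiple of the intervals.
3230 = 2 × 5 × 17 × 19
1054 = 2 × 17 × 31
850 = 2 × 5^2 × 17
LCM(3230, 1054, 850) = 2 × 5^2 × 17 × 19 × 31 = 500650.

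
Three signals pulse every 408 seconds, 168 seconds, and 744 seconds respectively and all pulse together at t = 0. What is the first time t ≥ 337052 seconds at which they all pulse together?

Joint pulses occur at multiples of LCM(408, 168, 744).
408 = 2^3 × 3 × 17
168 = 2^3 × 3 × 7
744 = 2^3 × 3 × 31
LCM(408, 168, 744) = 2^3 × 3 × 7 × 17 × 31 = 88536.
Smallest multiple of 88536 that is ≥ 337052: ⌈337052/88536⌉ × 88536 = 4 × 88536 = 354144.

354144 seconds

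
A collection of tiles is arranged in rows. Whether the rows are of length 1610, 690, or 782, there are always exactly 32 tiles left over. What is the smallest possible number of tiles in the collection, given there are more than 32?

82142

N − 32 must be a common multiple of 1610, 690, and 782.
1610 = 2 × 5 × 7 × 23
690 = 2 × 3 × 5 × 23
782 = 2 × 17 × 23
LCM(1610, 690, 782) = 2 × 3 × 5 × 7 × 17 × 23 = 82110.
Smallest N > 32 is LCM + 32 = 82110 + 32 = 82142.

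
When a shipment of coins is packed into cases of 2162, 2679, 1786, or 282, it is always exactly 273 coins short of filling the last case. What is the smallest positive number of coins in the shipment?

122961

Being 273 short of a full case of size k means N ≡ −273 (mod k), i.e. N + 273 is a multiple of each size.
2162 = 2 × 23 × 47
2679 = 3 × 19 × 47
1786 = 2 × 19 × 47
282 = 2 × 3 × 47
LCM(2162, 2679, 1786, 282) = 2 × 3 × 19 × 23 × 47 = 123234.
Smallest positive N is 123234 − 273 = 122961.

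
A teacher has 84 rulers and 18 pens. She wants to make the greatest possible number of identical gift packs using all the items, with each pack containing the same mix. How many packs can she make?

By the Euclidean algorithm:
84 = 4 × 18 + 12
18 = 1 × 12 + 6
12 = 2 × 6 + 0
gcd(84, 18) = 6.

6 packs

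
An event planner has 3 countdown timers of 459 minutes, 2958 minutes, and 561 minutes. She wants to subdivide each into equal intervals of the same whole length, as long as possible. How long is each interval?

The interval must divide each timer length; the longest such is the gcd.
459 = 3^3 × 17
2958 = 2 × 3 × 17 × 29
561 = 3 × 11 × 17
gcd(459, 2958, 561) = 3 × 17 = 51.

51 minutes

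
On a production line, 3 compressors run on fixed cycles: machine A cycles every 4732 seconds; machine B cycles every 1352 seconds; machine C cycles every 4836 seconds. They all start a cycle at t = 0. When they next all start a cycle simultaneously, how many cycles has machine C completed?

182 cycles

All finish a whole number of cycles simultaneously at t = LCM of the periods.
4732 = 2^2 × 7 × 13^2
1352 = 2^3 × 13^2
4836 = 2^2 × 3 × 13 × 31
LCM(4732, 1352, 4836) = 2^3 × 3 × 7 × 13^2 × 31 = 880152.
Cycles for period 4836: 880152 / 4836 = 182.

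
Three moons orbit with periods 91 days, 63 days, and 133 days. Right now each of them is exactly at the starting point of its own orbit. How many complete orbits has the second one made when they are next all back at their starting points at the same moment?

247 orbits

They are all back at their starting positions together after one LCM of the periods.
91 = 7 × 13
63 = 3^2 × 7
133 = 7 × 19
LCM(91, 63, 133) = 3^2 × 7 × 13 × 19 = 15561.
Orbits for period 63: 15561 / 63 = 247.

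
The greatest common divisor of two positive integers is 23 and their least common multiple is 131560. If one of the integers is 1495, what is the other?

2024

For two integers, gcd × lcm = product, so the other is (23 × 131560) / 1495 = 3025880 / 1495 = 2024.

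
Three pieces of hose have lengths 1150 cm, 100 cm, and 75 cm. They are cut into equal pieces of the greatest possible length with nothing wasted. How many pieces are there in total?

Piece length = gcd(1150, 100, 75).
1150 = 2 × 5^2 × 23
100 = 2^2 × 5^2
75 = 3 × 5^2
gcd(1150, 100, 75) = 5^2 = 25.
Total pieces = 1150/25 + 100/25 + 75/25 = 46 + 4 + 3 = 53.

53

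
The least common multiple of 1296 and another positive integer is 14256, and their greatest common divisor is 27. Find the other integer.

297

gcd × lcm = product of the two integers, so the other integer is (27 × 14256) / 1296 = 297.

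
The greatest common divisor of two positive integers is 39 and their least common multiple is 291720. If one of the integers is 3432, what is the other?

3315

For two integers, gcd × lcm = product, so the other is (39 × 291720) / 3432 = 11377080 / 3432 = 3315.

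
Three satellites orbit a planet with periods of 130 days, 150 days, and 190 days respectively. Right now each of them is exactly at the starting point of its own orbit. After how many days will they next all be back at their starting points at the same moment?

They coincide at every common multiple of the periods; the first is the LCM.
130 = 2 × 5 × 13
150 = 2 × 3 × 5^2
190 = 2 × 5 × 19
LCM(130, 150, 190) = 2 × 3 × 5^2 × 13 × 19 = 37050.

37050 days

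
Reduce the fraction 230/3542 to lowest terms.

5/77

230 = 2 × 5 × 23
3542 = 2 × 7 × 11 × 23
gcd(230, 3542) = 2 × 23 = 46.
Divide numerator and denominator by 46: 230/3542 = 5/77.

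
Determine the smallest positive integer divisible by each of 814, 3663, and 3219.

814 = 2 × 11 × 37
3663 = 3^2 × 11 × 37
3219 = 3 × 29 × 37
LCM(814, 3663, 3219) = 2 × 3^2 × 11 × 29 × 37 = 212454.

212454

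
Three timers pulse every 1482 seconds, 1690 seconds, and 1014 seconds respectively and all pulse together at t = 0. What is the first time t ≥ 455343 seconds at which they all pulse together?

481650 seconds

Joint pulses occur at multiples of LCM(1482, 1690, 1014).
1482 = 2 × 3 × 13 × 19
1690 = 2 × 5 × 13^2
1014 = 2 × 3 × 13^2
LCM(1482, 1690, 1014) = 2 × 3 × 5 × 13^2 × 19 = 96330.
Smallest multiple of 96330 that is ≥ 455343: ⌈455343/96330⌉ × 96330 = 5 × 96330 = 481650.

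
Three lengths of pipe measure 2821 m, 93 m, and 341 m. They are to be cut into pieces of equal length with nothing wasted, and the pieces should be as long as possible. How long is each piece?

31 m

The greatest length dividing all of 2821, 93, and 341 is their gcd.
2821 = 7 × 13 × 31
93 = 3 × 31
341 = 11 × 31
gcd(2821, 93, 341) = 31.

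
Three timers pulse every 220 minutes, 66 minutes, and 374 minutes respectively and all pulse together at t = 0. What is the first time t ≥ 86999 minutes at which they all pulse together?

89760 minutes

Joint pulses occur at multiples of LCM(220, 66, 374).
220 = 2^2 × 5 × 11
66 = 2 × 3 × 11
374 = 2 × 11 × 17
LCM(220, 66, 374) = 2^2 × 3 × 5 × 11 × 17 = 11220.
Smallest multiple of 11220 that is ≥ 86999: ⌈86999/11220⌉ × 11220 = 8 × 11220 = 89760.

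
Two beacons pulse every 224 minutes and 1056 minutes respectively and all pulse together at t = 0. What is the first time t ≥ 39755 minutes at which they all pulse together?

Joint pulses occur at multiples of LCM(224, 1056).
224 = 2^5 × 7
1056 = 2^5 × 3 × 11
LCM(224, 1056) = 2^5 × 3 × 7 × 11 = 7392.
Smallest multiple of 7392 that is ≥ 39755: ⌈39755/7392⌉ × 7392 = 6 × 7392 = 44352.

44352 minutes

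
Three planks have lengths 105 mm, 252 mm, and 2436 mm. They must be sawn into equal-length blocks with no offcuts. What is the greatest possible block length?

This is the greatest common divisor of 105, 252, and 2436.
105 = 3 × 5 × 7
252 = 2^2 × 3^2 × 7
2436 = 2^2 × 3 × 7 × 29
gcd(105, 252, 2436) = 3 × 7 = 21.

21 mm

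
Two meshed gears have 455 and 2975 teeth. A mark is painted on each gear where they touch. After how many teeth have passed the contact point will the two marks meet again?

38675 teeth

The first simultaneous occurrence is after LCM of the individual periods.
455 = 5 × 7 × 13
2975 = 5^2 × 7 × 17
LCM(455, 2975) = 5^2 × 7 × 13 × 17 = 38675.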